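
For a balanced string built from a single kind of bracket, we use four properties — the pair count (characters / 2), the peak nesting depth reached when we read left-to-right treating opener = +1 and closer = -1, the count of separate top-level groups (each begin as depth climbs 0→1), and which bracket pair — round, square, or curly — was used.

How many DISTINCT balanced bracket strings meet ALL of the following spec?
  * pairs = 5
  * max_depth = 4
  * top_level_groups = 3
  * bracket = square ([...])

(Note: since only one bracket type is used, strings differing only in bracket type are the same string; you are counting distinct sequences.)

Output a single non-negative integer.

Spec: pairs=5 depth=4 groups=3
Count(depth <= 4) = 9
Count(depth <= 3) = 9
Count(depth == 4) = 9 - 9 = 0

Answer: 0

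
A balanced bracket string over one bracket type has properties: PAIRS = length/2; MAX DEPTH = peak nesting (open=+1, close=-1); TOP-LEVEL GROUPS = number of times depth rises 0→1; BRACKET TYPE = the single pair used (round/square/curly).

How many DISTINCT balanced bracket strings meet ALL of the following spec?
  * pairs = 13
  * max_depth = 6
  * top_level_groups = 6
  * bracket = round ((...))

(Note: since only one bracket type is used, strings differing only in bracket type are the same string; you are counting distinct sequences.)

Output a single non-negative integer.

Spec: pairs=13 depth=6 groups=6
Count(depth <= 6) = 23154
Count(depth <= 5) = 22452
Count(depth == 6) = 23154 - 22452 = 702

Answer: 702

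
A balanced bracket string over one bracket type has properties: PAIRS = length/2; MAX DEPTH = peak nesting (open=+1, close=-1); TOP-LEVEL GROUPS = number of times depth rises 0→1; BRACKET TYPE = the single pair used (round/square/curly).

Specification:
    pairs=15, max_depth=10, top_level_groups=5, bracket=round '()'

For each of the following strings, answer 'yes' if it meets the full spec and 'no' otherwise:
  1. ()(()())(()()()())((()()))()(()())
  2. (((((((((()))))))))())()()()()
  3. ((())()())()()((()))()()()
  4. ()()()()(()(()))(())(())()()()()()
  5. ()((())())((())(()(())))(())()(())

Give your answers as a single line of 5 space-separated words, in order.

Answer: no yes no no no

Derivation:
String 1 '()(()())(()()()())((()()))()(()())': depth seq [1 0 1 2 1 2 1 0 1 2 1 2 1 2 1 2 1 0 1 2 3 2 3 2 1 0 1 0 1 2 1 2 1 0]
  -> pairs=17 depth=3 groups=6 -> no
String 2 '(((((((((()))))))))())()()()()': depth seq [1 2 3 4 5 6 7 8 9 10 9 8 7 6 5 4 3 2 1 2 1 0 1 0 1 0 1 0 1 0]
  -> pairs=15 depth=10 groups=5 -> yes
String 3 '((())()())()()((()))()()()': depth seq [1 2 3 2 1 2 1 2 1 0 1 0 1 0 1 2 3 2 1 0 1 0 1 0 1 0]
  -> pairs=13 depth=3 groups=7 -> no
String 4 '()()()()(()(()))(())(())()()()()()': depth seq [1 0 1 0 1 0 1 0 1 2 1 2 3 2 1 0 1 2 1 0 1 2 1 0 1 0 1 0 1 0 1 0 1 0]
  -> pairs=17 depth=3 groups=12 -> no
String 5 '()((())())((())(()(())))(())()(())': depth seq [1 0 1 2 3 2 1 2 1 0 1 2 3 2 1 2 3 2 3 4 3 2 1 0 1 2 1 0 1 0 1 2 1 0]
  -> pairs=17 depth=4 groups=6 -> no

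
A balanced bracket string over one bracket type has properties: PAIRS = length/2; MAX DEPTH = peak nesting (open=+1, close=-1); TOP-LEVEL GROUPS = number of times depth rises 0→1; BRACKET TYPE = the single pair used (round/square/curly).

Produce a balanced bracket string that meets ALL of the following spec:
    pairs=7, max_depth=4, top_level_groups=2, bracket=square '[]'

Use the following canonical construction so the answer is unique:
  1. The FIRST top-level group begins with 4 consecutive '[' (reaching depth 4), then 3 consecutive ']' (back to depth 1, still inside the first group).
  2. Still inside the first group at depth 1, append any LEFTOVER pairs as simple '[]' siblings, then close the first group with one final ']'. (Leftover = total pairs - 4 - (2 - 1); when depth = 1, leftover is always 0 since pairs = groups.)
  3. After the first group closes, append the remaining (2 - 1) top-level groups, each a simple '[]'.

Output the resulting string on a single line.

Answer: [[[[]]][][]][]

Derivation:
Spec: pairs=7 depth=4 groups=2
Leftover pairs = 7 - 4 - (2-1) = 2
First group: deep chain of depth 4 + 2 sibling pairs
Remaining 1 groups: simple '[]' each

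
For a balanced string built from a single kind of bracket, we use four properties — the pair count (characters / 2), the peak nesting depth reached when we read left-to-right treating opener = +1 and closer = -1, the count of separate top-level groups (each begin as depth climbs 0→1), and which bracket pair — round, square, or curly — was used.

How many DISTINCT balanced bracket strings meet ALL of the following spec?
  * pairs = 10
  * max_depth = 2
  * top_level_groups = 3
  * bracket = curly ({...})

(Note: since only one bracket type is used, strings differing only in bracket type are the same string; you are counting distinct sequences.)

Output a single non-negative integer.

Spec: pairs=10 depth=2 groups=3
Count(depth <= 2) = 36
Count(depth <= 1) = 0
Count(depth == 2) = 36 - 0 = 36

Answer: 36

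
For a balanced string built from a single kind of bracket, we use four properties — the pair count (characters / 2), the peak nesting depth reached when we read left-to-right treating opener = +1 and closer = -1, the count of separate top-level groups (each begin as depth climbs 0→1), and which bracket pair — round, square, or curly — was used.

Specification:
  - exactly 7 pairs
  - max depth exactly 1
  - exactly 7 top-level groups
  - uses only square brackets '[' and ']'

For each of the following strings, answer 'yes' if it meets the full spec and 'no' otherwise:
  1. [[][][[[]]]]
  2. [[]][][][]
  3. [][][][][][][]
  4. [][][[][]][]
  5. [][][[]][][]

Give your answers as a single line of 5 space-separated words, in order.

Answer: no no yes no no

Derivation:
String 1 '[[][][[[]]]]': depth seq [1 2 1 2 1 2 3 4 3 2 1 0]
  -> pairs=6 depth=4 groups=1 -> no
String 2 '[[]][][][]': depth seq [1 2 1 0 1 0 1 0 1 0]
  -> pairs=5 depth=2 groups=4 -> no
String 3 '[][][][][][][]': depth seq [1 0 1 0 1 0 1 0 1 0 1 0 1 0]
  -> pairs=7 depth=1 groups=7 -> yes
String 4 '[][][[][]][]': depth seq [1 0 1 0 1 2 1 2 1 0 1 0]
  -> pairs=6 depth=2 groups=4 -> no
String 5 '[][][[]][][]': depth seq [1 0 1 0 1 2 1 0 1 0 1 0]
  -> pairs=6 depth=2 groups=5 -> no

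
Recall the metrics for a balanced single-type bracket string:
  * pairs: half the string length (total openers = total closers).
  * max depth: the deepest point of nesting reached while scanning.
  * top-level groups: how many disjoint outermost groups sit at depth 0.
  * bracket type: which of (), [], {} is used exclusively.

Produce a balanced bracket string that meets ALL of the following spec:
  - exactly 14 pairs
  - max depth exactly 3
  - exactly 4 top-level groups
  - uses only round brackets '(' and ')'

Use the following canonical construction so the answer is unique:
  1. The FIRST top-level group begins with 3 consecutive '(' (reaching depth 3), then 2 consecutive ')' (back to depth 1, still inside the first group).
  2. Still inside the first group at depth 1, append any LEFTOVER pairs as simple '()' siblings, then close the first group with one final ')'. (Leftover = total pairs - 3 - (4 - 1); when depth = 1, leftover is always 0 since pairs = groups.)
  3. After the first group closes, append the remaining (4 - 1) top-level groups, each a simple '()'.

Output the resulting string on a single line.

Answer: ((())()()()()()()()())()()()

Derivation:
Spec: pairs=14 depth=3 groups=4
Leftover pairs = 14 - 3 - (4-1) = 8
First group: deep chain of depth 3 + 8 sibling pairs
Remaining 3 groups: simple '()' each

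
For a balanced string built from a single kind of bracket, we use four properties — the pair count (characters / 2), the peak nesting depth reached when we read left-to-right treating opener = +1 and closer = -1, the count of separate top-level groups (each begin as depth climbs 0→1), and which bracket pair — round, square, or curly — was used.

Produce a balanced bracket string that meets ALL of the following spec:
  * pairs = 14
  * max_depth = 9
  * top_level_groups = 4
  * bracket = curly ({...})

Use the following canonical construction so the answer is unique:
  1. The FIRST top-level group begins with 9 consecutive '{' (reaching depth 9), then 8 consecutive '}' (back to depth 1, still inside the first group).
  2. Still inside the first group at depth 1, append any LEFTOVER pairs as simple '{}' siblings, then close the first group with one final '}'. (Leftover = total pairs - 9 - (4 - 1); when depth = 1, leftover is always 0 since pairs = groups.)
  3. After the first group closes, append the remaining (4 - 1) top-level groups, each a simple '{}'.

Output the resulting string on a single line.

Spec: pairs=14 depth=9 groups=4
Leftover pairs = 14 - 9 - (4-1) = 2
First group: deep chain of depth 9 + 2 sibling pairs
Remaining 3 groups: simple '{}' each

Answer: {{{{{{{{{}}}}}}}}{}{}}{}{}{}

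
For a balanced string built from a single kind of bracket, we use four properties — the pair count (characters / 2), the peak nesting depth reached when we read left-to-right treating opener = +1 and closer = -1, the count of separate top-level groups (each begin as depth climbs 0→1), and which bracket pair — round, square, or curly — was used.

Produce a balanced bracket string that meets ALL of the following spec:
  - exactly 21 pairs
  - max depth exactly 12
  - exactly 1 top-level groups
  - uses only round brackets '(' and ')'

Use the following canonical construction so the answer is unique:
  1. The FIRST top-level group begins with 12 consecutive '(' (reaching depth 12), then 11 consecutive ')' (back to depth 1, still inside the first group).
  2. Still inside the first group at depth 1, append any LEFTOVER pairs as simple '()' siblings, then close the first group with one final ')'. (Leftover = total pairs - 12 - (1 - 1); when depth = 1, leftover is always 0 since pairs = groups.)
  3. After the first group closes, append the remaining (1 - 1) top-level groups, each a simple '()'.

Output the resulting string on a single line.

Answer: (((((((((((()))))))))))()()()()()()()()())

Derivation:
Spec: pairs=21 depth=12 groups=1
Leftover pairs = 21 - 12 - (1-1) = 9
First group: deep chain of depth 12 + 9 sibling pairs
Remaining 0 groups: simple '()' each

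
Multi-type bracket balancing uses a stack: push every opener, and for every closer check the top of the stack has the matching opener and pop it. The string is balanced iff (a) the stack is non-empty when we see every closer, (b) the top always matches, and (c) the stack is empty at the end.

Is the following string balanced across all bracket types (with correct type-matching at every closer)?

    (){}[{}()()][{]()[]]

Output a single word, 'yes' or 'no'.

pos 0: push '('; stack = (
pos 1: ')' matches '('; pop; stack = (empty)
pos 2: push '{'; stack = {
pos 3: '}' matches '{'; pop; stack = (empty)
pos 4: push '['; stack = [
pos 5: push '{'; stack = [{
pos 6: '}' matches '{'; pop; stack = [
pos 7: push '('; stack = [(
pos 8: ')' matches '('; pop; stack = [
pos 9: push '('; stack = [(
pos 10: ')' matches '('; pop; stack = [
pos 11: ']' matches '['; pop; stack = (empty)
pos 12: push '['; stack = [
pos 13: push '{'; stack = [{
pos 14: saw closer ']' but top of stack is '{' (expected '}') → INVALID
Verdict: type mismatch at position 14: ']' closes '{' → no

Answer: no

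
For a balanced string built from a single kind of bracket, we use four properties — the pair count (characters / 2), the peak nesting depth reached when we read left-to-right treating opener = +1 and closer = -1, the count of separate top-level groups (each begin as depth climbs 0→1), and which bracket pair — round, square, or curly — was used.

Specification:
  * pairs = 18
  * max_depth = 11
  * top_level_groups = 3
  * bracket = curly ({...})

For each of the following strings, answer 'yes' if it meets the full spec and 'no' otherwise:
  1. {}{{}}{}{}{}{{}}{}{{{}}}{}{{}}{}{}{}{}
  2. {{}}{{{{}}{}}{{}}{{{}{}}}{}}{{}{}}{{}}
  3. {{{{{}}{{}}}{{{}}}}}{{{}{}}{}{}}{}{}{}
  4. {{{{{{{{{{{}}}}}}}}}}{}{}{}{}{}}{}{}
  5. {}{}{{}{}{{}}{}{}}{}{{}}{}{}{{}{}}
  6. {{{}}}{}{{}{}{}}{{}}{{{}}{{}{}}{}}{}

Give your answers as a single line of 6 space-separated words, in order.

Answer: no no no yes no no

Derivation:
String 1 '{}{{}}{}{}{}{{}}{}{{{}}}{}{{}}{}{}{}{}': depth seq [1 0 1 2 1 0 1 0 1 0 1 0 1 2 1 0 1 0 1 2 3 2 1 0 1 0 1 2 1 0 1 0 1 0 1 0 1 0]
  -> pairs=19 depth=3 groups=14 -> no
String 2 '{{}}{{{{}}{}}{{}}{{{}{}}}{}}{{}{}}{{}}': depth seq [1 2 1 0 1 2 3 4 3 2 3 2 1 2 3 2 1 2 3 4 3 4 3 2 1 2 1 0 1 2 1 2 1 0 1 2 1 0]
  -> pairs=19 depth=4 groups=4 -> no
String 3 '{{{{{}}{{}}}{{{}}}}}{{{}{}}{}{}}{}{}{}': depth seq [1 2 3 4 5 4 3 4 5 4 3 2 3 4 5 4 3 2 1 0 1 2 3 2 3 2 1 2 1 2 1 0 1 0 1 0 1 0]
  -> pairs=19 depth=5 groups=5 -> no
String 4 '{{{{{{{{{{{}}}}}}}}}}{}{}{}{}{}}{}{}': depth seq [1 2 3 4 5 6 7 8 9 10 11 10 9 8 7 6 5 4 3 2 1 2 1 2 1 2 1 2 1 2 1 0 1 0 1 0]
  -> pairs=18 depth=11 groups=3 -> yes
String 5 '{}{}{{}{}{{}}{}{}}{}{{}}{}{}{{}{}}': depth seq [1 0 1 0 1 2 1 2 1 2 3 2 1 2 1 2 1 0 1 0 1 2 1 0 1 0 1 0 1 2 1 2 1 0]
  -> pairs=17 depth=3 groups=8 -> no
String 6 '{{{}}}{}{{}{}{}}{{}}{{{}}{{}{}}{}}{}': depth seq [1 2 3 2 1 0 1 0 1 2 1 2 1 2 1 0 1 2 1 0 1 2 3 2 1 2 3 2 3 2 1 2 1 0 1 0]
  -> pairs=18 depth=3 groups=6 -> no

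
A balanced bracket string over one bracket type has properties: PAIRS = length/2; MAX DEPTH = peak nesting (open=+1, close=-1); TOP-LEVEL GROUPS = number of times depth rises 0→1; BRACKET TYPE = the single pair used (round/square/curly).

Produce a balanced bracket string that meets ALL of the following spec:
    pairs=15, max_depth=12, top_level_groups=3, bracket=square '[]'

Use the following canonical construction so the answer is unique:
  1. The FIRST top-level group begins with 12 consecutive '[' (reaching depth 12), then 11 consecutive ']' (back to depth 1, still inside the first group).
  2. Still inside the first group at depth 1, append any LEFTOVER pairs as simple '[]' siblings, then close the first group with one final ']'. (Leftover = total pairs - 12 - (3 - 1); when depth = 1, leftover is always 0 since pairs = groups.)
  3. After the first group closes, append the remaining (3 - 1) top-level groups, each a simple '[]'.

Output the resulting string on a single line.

Answer: [[[[[[[[[[[[]]]]]]]]]]][]][][]

Derivation:
Spec: pairs=15 depth=12 groups=3
Leftover pairs = 15 - 12 - (3-1) = 1
First group: deep chain of depth 12 + 1 sibling pairs
Remaining 2 groups: simple '[]' each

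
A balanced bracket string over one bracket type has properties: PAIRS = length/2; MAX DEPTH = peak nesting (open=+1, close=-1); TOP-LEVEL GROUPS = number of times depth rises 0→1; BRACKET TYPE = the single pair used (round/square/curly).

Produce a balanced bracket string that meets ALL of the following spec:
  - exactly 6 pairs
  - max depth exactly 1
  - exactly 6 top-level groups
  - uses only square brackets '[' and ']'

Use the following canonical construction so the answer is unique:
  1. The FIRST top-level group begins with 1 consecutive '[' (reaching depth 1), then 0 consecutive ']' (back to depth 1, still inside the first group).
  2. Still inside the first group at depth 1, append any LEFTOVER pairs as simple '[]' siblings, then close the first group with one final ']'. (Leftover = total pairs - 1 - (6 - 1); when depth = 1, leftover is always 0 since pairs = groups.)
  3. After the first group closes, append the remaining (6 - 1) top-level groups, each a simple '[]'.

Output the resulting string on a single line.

Spec: pairs=6 depth=1 groups=6
Leftover pairs = 6 - 1 - (6-1) = 0
First group: deep chain of depth 1 + 0 sibling pairs
Remaining 5 groups: simple '[]' each

Answer: [][][][][][]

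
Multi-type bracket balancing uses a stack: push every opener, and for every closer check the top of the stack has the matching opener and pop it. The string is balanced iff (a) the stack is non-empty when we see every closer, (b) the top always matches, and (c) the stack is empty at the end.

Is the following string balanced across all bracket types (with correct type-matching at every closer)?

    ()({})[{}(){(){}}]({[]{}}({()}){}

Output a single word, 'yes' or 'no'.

Answer: no

Derivation:
pos 0: push '('; stack = (
pos 1: ')' matches '('; pop; stack = (empty)
pos 2: push '('; stack = (
pos 3: push '{'; stack = ({
pos 4: '}' matches '{'; pop; stack = (
pos 5: ')' matches '('; pop; stack = (empty)
pos 6: push '['; stack = [
pos 7: push '{'; stack = [{
pos 8: '}' matches '{'; pop; stack = [
pos 9: push '('; stack = [(
pos 10: ')' matches '('; pop; stack = [
pos 11: push '{'; stack = [{
pos 12: push '('; stack = [{(
pos 13: ')' matches '('; pop; stack = [{
pos 14: push '{'; stack = [{{
pos 15: '}' matches '{'; pop; stack = [{
pos 16: '}' matches '{'; pop; stack = [
pos 17: ']' matches '['; pop; stack = (empty)
pos 18: push '('; stack = (
pos 19: push '{'; stack = ({
pos 20: push '['; stack = ({[
pos 21: ']' matches '['; pop; stack = ({
pos 22: push '{'; stack = ({{
pos 23: '}' matches '{'; pop; stack = ({
pos 24: '}' matches '{'; pop; stack = (
pos 25: push '('; stack = ((
pos 26: push '{'; stack = (({
pos 27: push '('; stack = (({(
pos 28: ')' matches '('; pop; stack = (({
pos 29: '}' matches '{'; pop; stack = ((
pos 30: ')' matches '('; pop; stack = (
pos 31: push '{'; stack = ({
pos 32: '}' matches '{'; pop; stack = (
end: stack still non-empty (() → INVALID
Verdict: unclosed openers at end: ( → no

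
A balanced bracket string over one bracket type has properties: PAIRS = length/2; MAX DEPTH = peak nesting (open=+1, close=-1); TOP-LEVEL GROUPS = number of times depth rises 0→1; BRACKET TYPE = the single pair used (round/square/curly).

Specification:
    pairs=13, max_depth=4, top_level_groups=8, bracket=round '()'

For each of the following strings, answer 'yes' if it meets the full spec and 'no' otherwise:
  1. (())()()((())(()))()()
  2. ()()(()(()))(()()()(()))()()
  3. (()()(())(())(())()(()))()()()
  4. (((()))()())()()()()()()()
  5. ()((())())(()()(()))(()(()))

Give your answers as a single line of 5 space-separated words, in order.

Answer: no no no yes no

Derivation:
String 1 '(())()()((())(()))()()': depth seq [1 2 1 0 1 0 1 0 1 2 3 2 1 2 3 2 1 0 1 0 1 0]
  -> pairs=11 depth=3 groups=6 -> no
String 2 '()()(()(()))(()()()(()))()()': depth seq [1 0 1 0 1 2 1 2 3 2 1 0 1 2 1 2 1 2 1 2 3 2 1 0 1 0 1 0]
  -> pairs=14 depth=3 groups=6 -> no
String 3 '(()()(())(())(())()(()))()()()': depth seq [1 2 1 2 1 2 3 2 1 2 3 2 1 2 3 2 1 2 1 2 3 2 1 0 1 0 1 0 1 0]
  -> pairs=15 depth=3 groups=4 -> no
String 4 '(((()))()())()()()()()()()': depth seq [1 2 3 4 3 2 1 2 1 2 1 0 1 0 1 0 1 0 1 0 1 0 1 0 1 0]
  -> pairs=13 depth=4 groups=8 -> yes
String 5 '()((())())(()()(()))(()(()))': depth seq [1 0 1 2 3 2 1 2 1 0 1 2 1 2 1 2 3 2 1 0 1 2 1 2 3 2 1 0]
  -> pairs=14 depth=3 groups=4 -> no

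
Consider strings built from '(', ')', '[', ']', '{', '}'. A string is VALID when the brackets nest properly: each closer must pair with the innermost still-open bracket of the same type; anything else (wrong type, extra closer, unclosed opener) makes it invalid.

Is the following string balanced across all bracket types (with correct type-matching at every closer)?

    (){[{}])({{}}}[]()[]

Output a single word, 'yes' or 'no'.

Answer: no

Derivation:
pos 0: push '('; stack = (
pos 1: ')' matches '('; pop; stack = (empty)
pos 2: push '{'; stack = {
pos 3: push '['; stack = {[
pos 4: push '{'; stack = {[{
pos 5: '}' matches '{'; pop; stack = {[
pos 6: ']' matches '['; pop; stack = {
pos 7: saw closer ')' but top of stack is '{' (expected '}') → INVALID
Verdict: type mismatch at position 7: ')' closes '{' → no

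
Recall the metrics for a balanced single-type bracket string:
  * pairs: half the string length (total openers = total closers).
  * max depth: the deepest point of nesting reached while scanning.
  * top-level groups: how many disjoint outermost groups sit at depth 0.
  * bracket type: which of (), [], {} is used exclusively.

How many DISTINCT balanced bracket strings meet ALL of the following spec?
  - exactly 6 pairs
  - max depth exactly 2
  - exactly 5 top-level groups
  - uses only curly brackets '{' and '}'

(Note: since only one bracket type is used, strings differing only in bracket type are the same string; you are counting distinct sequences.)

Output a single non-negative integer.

Answer: 5

Derivation:
Spec: pairs=6 depth=2 groups=5
Count(depth <= 2) = 5
Count(depth <= 1) = 0
Count(depth == 2) = 5 - 0 = 5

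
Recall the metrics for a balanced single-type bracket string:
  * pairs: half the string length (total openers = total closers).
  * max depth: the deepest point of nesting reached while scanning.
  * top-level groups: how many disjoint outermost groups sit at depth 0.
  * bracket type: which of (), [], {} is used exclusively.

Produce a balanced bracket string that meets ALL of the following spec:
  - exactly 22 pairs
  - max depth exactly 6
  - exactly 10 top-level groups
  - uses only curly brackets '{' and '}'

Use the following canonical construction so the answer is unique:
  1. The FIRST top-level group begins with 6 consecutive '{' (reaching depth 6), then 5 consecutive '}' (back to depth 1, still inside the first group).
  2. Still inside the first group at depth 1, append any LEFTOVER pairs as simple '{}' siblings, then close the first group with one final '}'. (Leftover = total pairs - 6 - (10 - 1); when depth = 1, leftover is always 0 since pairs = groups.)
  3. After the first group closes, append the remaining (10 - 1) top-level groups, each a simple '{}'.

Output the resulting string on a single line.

Spec: pairs=22 depth=6 groups=10
Leftover pairs = 22 - 6 - (10-1) = 7
First group: deep chain of depth 6 + 7 sibling pairs
Remaining 9 groups: simple '{}' each

Answer: {{{{{{}}}}}{}{}{}{}{}{}{}}{}{}{}{}{}{}{}{}{}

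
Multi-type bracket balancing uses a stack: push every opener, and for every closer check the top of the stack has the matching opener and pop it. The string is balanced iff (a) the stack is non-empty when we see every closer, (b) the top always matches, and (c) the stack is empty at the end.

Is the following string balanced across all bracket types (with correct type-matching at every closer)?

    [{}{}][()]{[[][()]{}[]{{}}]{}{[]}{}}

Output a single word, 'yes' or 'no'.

Answer: yes

Derivation:
pos 0: push '['; stack = [
pos 1: push '{'; stack = [{
pos 2: '}' matches '{'; pop; stack = [
pos 3: push '{'; stack = [{
pos 4: '}' matches '{'; pop; stack = [
pos 5: ']' matches '['; pop; stack = (empty)
pos 6: push '['; stack = [
pos 7: push '('; stack = [(
pos 8: ')' matches '('; pop; stack = [
pos 9: ']' matches '['; pop; stack = (empty)
pos 10: push '{'; stack = {
pos 11: push '['; stack = {[
pos 12: push '['; stack = {[[
pos 13: ']' matches '['; pop; stack = {[
pos 14: push '['; stack = {[[
pos 15: push '('; stack = {[[(
pos 16: ')' matches '('; pop; stack = {[[
pos 17: ']' matches '['; pop; stack = {[
pos 18: push '{'; stack = {[{
pos 19: '}' matches '{'; pop; stack = {[
pos 20: push '['; stack = {[[
pos 21: ']' matches '['; pop; stack = {[
pos 22: push '{'; stack = {[{
pos 23: push '{'; stack = {[{{
pos 24: '}' matches '{'; pop; stack = {[{
pos 25: '}' matches '{'; pop; stack = {[
pos 26: ']' matches '['; pop; stack = {
pos 27: push '{'; stack = {{
pos 28: '}' matches '{'; pop; stack = {
pos 29: push '{'; stack = {{
pos 30: push '['; stack = {{[
pos 31: ']' matches '['; pop; stack = {{
pos 32: '}' matches '{'; pop; stack = {
pos 33: push '{'; stack = {{
pos 34: '}' matches '{'; pop; stack = {
pos 35: '}' matches '{'; pop; stack = (empty)
end: stack empty → VALID
Verdict: properly nested → yes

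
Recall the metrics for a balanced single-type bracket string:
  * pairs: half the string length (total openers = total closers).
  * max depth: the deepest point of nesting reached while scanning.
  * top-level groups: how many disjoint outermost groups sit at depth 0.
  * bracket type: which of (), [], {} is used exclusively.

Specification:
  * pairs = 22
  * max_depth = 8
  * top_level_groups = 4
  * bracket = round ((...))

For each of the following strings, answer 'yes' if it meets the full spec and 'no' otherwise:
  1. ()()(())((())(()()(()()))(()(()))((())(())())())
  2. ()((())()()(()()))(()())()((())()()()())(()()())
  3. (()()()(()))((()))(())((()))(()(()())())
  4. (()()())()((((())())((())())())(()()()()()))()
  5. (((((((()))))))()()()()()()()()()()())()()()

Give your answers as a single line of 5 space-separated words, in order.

String 1 '()()(())((())(()()(()()))(()(()))((())(())())())': depth seq [1 0 1 0 1 2 1 0 1 2 3 2 1 2 3 2 3 2 3 4 3 4 3 2 1 2 3 2 3 4 3 2 1 2 3 4 3 2 3 4 3 2 3 2 1 2 1 0]
  -> pairs=24 depth=4 groups=4 -> no
String 2 '()((())()()(()()))(()())()((())()()()())(()()())': depth seq [1 0 1 2 3 2 1 2 1 2 1 2 3 2 3 2 1 0 1 2 1 2 1 0 1 0 1 2 3 2 1 2 1 2 1 2 1 2 1 0 1 2 1 2 1 2 1 0]
  -> pairs=24 depth=3 groups=6 -> no
String 3 '(()()()(()))((()))(())((()))(()(()())())': depth seq [1 2 1 2 1 2 1 2 3 2 1 0 1 2 3 2 1 0 1 2 1 0 1 2 3 2 1 0 1 2 1 2 3 2 3 2 1 2 1 0]
  -> pairs=20 depth=3 groups=5 -> no
String 4 '(()()())()((((())())((())())())(()()()()()))()': depth seq [1 2 1 2 1 2 1 0 1 0 1 2 3 4 5 4 3 4 3 2 3 4 5 4 3 4 3 2 3 2 1 2 3 2 3 2 3 2 3 2 3 2 1 0 1 0]
  -> pairs=23 depth=5 groups=4 -> no
String 5 '(((((((()))))))()()()()()()()()()()())()()()': depth seq [1 2 3 4 5 6 7 8 7 6 5 4 3 2 1 2 1 2 1 2 1 2 1 2 1 2 1 2 1 2 1 2 1 2 1 2 1 0 1 0 1 0 1 0]
  -> pairs=22 depth=8 groups=4 -> yes

Answer: no no no no yes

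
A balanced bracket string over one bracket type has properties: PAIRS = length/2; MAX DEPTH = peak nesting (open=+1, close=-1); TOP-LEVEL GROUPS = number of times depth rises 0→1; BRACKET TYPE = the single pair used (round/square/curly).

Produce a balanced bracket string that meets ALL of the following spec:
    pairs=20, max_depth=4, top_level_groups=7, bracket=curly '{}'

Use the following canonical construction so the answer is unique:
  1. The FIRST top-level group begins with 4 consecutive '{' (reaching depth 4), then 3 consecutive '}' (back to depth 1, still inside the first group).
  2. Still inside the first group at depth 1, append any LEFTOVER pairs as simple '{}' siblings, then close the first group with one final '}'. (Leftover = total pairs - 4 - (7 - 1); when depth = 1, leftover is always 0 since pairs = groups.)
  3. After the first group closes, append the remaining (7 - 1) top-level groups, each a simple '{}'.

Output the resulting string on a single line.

Answer: {{{{}}}{}{}{}{}{}{}{}{}{}{}}{}{}{}{}{}{}

Derivation:
Spec: pairs=20 depth=4 groups=7
Leftover pairs = 20 - 4 - (7-1) = 10
First group: deep chain of depth 4 + 10 sibling pairs
Remaining 6 groups: simple '{}' each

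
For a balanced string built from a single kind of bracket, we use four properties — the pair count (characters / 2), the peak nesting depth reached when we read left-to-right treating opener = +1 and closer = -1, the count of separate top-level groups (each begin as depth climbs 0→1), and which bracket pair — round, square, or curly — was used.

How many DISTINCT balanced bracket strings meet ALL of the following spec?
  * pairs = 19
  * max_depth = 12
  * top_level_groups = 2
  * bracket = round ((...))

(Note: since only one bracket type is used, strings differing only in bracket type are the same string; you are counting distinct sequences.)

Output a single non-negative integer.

Spec: pairs=19 depth=12 groups=2
Count(depth <= 12) = 477185786
Count(depth <= 11) = 475586188
Count(depth == 12) = 477185786 - 475586188 = 1599598

Answer: 1599598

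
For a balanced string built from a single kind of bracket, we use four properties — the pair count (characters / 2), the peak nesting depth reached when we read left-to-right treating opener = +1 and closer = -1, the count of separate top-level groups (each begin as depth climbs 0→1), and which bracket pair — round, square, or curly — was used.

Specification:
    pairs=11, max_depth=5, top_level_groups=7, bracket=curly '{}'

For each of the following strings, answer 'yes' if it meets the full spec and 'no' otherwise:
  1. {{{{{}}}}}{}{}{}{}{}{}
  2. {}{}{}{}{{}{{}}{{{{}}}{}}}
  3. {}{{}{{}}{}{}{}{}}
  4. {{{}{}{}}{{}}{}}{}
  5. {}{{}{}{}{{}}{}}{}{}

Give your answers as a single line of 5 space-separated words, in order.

String 1 '{{{{{}}}}}{}{}{}{}{}{}': depth seq [1 2 3 4 5 4 3 2 1 0 1 0 1 0 1 0 1 0 1 0 1 0]
  -> pairs=11 depth=5 groups=7 -> yes
String 2 '{}{}{}{}{{}{{}}{{{{}}}{}}}': depth seq [1 0 1 0 1 0 1 0 1 2 1 2 3 2 1 2 3 4 5 4 3 2 3 2 1 0]
  -> pairs=13 depth=5 groups=5 -> no
String 3 '{}{{}{{}}{}{}{}{}}': depth seq [1 0 1 2 1 2 3 2 1 2 1 2 1 2 1 2 1 0]
  -> pairs=9 depth=3 groups=2 -> no
String 4 '{{{}{}{}}{{}}{}}{}': depth seq [1 2 3 2 3 2 3 2 1 2 3 2 1 2 1 0 1 0]
  -> pairs=9 depth=3 groups=2 -> no
String 5 '{}{{}{}{}{{}}{}}{}{}': depth seq [1 0 1 2 1 2 1 2 1 2 3 2 1 2 1 0 1 0 1 0]
  -> pairs=10 depth=3 groups=4 -> no

Answer: yes no no no no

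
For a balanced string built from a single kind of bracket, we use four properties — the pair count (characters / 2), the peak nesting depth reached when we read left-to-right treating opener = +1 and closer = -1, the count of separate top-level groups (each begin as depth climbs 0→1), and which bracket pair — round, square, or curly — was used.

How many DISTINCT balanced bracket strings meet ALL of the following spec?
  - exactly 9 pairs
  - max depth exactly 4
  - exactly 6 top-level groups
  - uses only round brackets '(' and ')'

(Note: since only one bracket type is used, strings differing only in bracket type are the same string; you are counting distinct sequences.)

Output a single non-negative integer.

Spec: pairs=9 depth=4 groups=6
Count(depth <= 4) = 110
Count(depth <= 3) = 104
Count(depth == 4) = 110 - 104 = 6

Answer: 6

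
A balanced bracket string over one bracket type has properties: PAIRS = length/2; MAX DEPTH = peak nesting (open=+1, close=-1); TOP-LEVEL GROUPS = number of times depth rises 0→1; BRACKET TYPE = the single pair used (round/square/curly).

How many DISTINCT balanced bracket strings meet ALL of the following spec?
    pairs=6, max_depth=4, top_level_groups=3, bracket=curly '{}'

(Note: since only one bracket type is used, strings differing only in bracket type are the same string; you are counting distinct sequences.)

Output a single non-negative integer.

Answer: 3

Derivation:
Spec: pairs=6 depth=4 groups=3
Count(depth <= 4) = 28
Count(depth <= 3) = 25
Count(depth == 4) = 28 - 25 = 3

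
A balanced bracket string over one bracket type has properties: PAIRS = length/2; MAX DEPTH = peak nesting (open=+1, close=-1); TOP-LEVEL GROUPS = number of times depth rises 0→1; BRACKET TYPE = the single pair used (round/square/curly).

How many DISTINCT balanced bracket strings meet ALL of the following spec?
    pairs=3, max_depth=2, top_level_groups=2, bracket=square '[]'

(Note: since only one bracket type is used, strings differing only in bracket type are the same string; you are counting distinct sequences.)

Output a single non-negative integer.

Answer: 2

Derivation:
Spec: pairs=3 depth=2 groups=2
Count(depth <= 2) = 2
Count(depth <= 1) = 0
Count(depth == 2) = 2 - 0 = 2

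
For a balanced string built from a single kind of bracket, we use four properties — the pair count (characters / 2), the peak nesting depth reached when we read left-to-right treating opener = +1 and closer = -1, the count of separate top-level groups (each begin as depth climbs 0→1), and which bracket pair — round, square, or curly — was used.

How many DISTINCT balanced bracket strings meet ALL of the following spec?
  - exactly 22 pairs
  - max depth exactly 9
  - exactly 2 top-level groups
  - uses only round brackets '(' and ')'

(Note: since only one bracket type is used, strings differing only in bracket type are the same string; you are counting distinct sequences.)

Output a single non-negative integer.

Answer: 2866394385

Derivation:
Spec: pairs=22 depth=9 groups=2
Count(depth <= 9) = 21931054208
Count(depth <= 8) = 19064659823
Count(depth == 9) = 21931054208 - 19064659823 = 2866394385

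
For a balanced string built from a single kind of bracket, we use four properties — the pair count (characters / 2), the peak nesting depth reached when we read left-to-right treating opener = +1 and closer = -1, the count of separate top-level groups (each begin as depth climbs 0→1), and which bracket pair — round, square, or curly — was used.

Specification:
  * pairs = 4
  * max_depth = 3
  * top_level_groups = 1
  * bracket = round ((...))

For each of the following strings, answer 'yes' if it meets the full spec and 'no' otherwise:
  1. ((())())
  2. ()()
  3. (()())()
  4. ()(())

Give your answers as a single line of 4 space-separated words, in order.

String 1 '((())())': depth seq [1 2 3 2 1 2 1 0]
  -> pairs=4 depth=3 groups=1 -> yes
String 2 '()()': depth seq [1 0 1 0]
  -> pairs=2 depth=1 groups=2 -> no
String 3 '(()())()': depth seq [1 2 1 2 1 0 1 0]
  -> pairs=4 depth=2 groups=2 -> no
String 4 '()(())': depth seq [1 0 1 2 1 0]
  -> pairs=3 depth=2 groups=2 -> no

Answer: yes no no no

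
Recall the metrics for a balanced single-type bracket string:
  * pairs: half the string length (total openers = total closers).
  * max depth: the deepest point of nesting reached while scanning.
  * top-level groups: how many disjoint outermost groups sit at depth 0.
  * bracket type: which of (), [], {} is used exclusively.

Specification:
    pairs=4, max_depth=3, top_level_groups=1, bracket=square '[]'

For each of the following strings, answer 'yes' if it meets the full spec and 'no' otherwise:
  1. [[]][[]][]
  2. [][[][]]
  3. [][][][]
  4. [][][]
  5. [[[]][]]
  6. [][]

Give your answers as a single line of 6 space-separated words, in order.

String 1 '[[]][[]][]': depth seq [1 2 1 0 1 2 1 0 1 0]
  -> pairs=5 depth=2 groups=3 -> no
String 2 '[][[][]]': depth seq [1 0 1 2 1 2 1 0]
  -> pairs=4 depth=2 groups=2 -> no
String 3 '[][][][]': depth seq [1 0 1 0 1 0 1 0]
  -> pairs=4 depth=1 groups=4 -> no
String 4 '[][][]': depth seq [1 0 1 0 1 0]
  -> pairs=3 depth=1 groups=3 -> no
String 5 '[[[]][]]': depth seq [1 2 3 2 1 2 1 0]
  -> pairs=4 depth=3 groups=1 -> yes
String 6 '[][]': depth seq [1 0 1 0]
  -> pairs=2 depth=1 groups=2 -> no

Answer: no no no no yes no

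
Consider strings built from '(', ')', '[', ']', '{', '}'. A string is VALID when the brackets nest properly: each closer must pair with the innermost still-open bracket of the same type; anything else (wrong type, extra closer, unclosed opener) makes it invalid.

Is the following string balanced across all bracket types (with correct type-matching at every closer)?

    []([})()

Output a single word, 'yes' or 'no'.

Answer: no

Derivation:
pos 0: push '['; stack = [
pos 1: ']' matches '['; pop; stack = (empty)
pos 2: push '('; stack = (
pos 3: push '['; stack = ([
pos 4: saw closer '}' but top of stack is '[' (expected ']') → INVALID
Verdict: type mismatch at position 4: '}' closes '[' → no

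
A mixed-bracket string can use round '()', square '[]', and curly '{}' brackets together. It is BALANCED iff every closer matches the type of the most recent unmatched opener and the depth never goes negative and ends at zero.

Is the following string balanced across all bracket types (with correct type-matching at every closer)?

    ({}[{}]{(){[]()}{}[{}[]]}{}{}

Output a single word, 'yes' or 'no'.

pos 0: push '('; stack = (
pos 1: push '{'; stack = ({
pos 2: '}' matches '{'; pop; stack = (
pos 3: push '['; stack = ([
pos 4: push '{'; stack = ([{
pos 5: '}' matches '{'; pop; stack = ([
pos 6: ']' matches '['; pop; stack = (
pos 7: push '{'; stack = ({
pos 8: push '('; stack = ({(
pos 9: ')' matches '('; pop; stack = ({
pos 10: push '{'; stack = ({{
pos 11: push '['; stack = ({{[
pos 12: ']' matches '['; pop; stack = ({{
pos 13: push '('; stack = ({{(
pos 14: ')' matches '('; pop; stack = ({{
pos 15: '}' matches '{'; pop; stack = ({
pos 16: push '{'; stack = ({{
pos 17: '}' matches '{'; pop; stack = ({
pos 18: push '['; stack = ({[
pos 19: push '{'; stack = ({[{
pos 20: '}' matches '{'; pop; stack = ({[
pos 21: push '['; stack = ({[[
pos 22: ']' matches '['; pop; stack = ({[
pos 23: ']' matches '['; pop; stack = ({
pos 24: '}' matches '{'; pop; stack = (
pos 25: push '{'; stack = ({
pos 26: '}' matches '{'; pop; stack = (
pos 27: push '{'; stack = ({
pos 28: '}' matches '{'; pop; stack = (
end: stack still non-empty (() → INVALID
Verdict: unclosed openers at end: ( → no

Answer: no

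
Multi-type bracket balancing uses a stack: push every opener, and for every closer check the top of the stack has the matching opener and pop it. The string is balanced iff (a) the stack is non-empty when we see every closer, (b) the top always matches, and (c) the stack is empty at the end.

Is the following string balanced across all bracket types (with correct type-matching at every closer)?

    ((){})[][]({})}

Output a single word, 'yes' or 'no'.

Answer: no

Derivation:
pos 0: push '('; stack = (
pos 1: push '('; stack = ((
pos 2: ')' matches '('; pop; stack = (
pos 3: push '{'; stack = ({
pos 4: '}' matches '{'; pop; stack = (
pos 5: ')' matches '('; pop; stack = (empty)
pos 6: push '['; stack = [
pos 7: ']' matches '['; pop; stack = (empty)
pos 8: push '['; stack = [
pos 9: ']' matches '['; pop; stack = (empty)
pos 10: push '('; stack = (
pos 11: push '{'; stack = ({
pos 12: '}' matches '{'; pop; stack = (
pos 13: ')' matches '('; pop; stack = (empty)
pos 14: saw closer '}' but stack is empty → INVALID
Verdict: unmatched closer '}' at position 14 → no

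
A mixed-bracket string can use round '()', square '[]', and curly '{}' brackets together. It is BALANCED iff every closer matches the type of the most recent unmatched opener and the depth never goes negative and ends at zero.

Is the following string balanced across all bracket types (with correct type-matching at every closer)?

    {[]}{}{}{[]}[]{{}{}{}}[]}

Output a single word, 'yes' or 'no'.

Answer: no

Derivation:
pos 0: push '{'; stack = {
pos 1: push '['; stack = {[
pos 2: ']' matches '['; pop; stack = {
pos 3: '}' matches '{'; pop; stack = (empty)
pos 4: push '{'; stack = {
pos 5: '}' matches '{'; pop; stack = (empty)
pos 6: push '{'; stack = {
pos 7: '}' matches '{'; pop; stack = (empty)
pos 8: push '{'; stack = {
pos 9: push '['; stack = {[
pos 10: ']' matches '['; pop; stack = {
pos 11: '}' matches '{'; pop; stack = (empty)
pos 12: push '['; stack = [
pos 13: ']' matches '['; pop; stack = (empty)
pos 14: push '{'; stack = {
pos 15: push '{'; stack = {{
pos 16: '}' matches '{'; pop; stack = {
pos 17: push '{'; stack = {{
pos 18: '}' matches '{'; pop; stack = {
pos 19: push '{'; stack = {{
pos 20: '}' matches '{'; pop; stack = {
pos 21: '}' matches '{'; pop; stack = (empty)
pos 22: push '['; stack = [
pos 23: ']' matches '['; pop; stack = (empty)
pos 24: saw closer '}' but stack is empty → INVALID
Verdict: unmatched closer '}' at position 24 → no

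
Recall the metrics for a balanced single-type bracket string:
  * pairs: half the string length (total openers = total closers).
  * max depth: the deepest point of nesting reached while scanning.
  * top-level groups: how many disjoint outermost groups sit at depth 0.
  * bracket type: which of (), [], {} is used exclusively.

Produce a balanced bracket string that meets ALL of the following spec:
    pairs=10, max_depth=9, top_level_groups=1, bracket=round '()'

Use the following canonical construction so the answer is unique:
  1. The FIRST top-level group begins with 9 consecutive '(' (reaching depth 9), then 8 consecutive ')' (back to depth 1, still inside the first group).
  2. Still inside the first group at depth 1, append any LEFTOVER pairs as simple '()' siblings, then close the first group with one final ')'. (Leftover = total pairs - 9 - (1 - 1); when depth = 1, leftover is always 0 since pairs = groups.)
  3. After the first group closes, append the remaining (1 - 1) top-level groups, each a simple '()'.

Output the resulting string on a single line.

Answer: ((((((((())))))))())

Derivation:
Spec: pairs=10 depth=9 groups=1
Leftover pairs = 10 - 9 - (1-1) = 1
First group: deep chain of depth 9 + 1 sibling pairs
Remaining 0 groups: simple '()' each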